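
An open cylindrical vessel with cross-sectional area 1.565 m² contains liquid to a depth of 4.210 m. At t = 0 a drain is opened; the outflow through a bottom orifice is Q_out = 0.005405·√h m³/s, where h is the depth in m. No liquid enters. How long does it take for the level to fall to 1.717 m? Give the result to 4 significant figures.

With no inflow, A dh/dt = −0.005405 √h.
∫ h^(−1/2) dh = −(0.005405/A) ∫ dt, giving 2√h = 2√h₀ − (0.005405/A) t.
t = 2A(√h₀ − √h)/0.005405 = 2·1.565·(√4.210 − √1.717)/0.005405
  = 3.13000 × (2.05183 − 1.31034) / 0.005405 = 429.389 s.

429.4 s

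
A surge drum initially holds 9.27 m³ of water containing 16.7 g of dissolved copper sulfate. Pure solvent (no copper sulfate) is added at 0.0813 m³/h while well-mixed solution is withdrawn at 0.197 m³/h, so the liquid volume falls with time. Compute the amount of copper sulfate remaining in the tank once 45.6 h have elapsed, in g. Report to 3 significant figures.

Let m(t) be the amount of copper sulfate. Volume: V(t) = V₀ + (Q_in − Q_out) t = 9.27 − 0.11570 t; V(45.6) = 3.9941 m³.
Solute balance: dm/dt = 0 − Q_out C = −Q_out m/V(t).
dm/m = −Q_out dt/(V₀ − 0.11570 t); integrating gives ln(m/m₀) = −(Q_out/(Q_in−Q_out)) ln(V/V₀).
m = m₀ (V₀/V)^(Q_out/(Q_in−Q_out)) = 16.7 × (9.27/3.9941)^(-1.7027) = 3.9821 g.

3.98 g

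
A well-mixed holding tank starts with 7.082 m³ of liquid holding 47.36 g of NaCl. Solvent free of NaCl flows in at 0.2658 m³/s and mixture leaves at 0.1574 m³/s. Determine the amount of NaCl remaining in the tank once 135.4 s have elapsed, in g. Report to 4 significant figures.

9.280 g

Let m(t) be the amount of NaCl. Volume: V(t) = V₀ + (Q_in − Q_out) t = 7.082 + 0.108400 t; V(135.4) = 21.7594 m³.
Solute balance: dm/dt = 0 − Q_out C = −Q_out m/V(t).
Separate: dm/m = −Q_out dt/V(t) ⇒ ln(m/m₀) = −(Q_out/(Q_in−Q_out)) ln(V/V₀).
m = m₀ (V₀/V)^(Q_out/(Q_in−Q_out)) = 47.36 × (7.082/21.7594)^(1.45203) = 9.28029 g.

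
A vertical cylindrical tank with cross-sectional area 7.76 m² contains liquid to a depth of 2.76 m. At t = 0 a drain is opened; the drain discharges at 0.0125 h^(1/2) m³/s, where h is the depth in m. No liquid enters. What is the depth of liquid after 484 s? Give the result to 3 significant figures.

A dh/dt = −Q_out = −0.0125 √h.
∫ h^(−1/2) dh = −(0.0125/A) ∫ dt, giving 2√h = 2√h₀ − (0.0125/A) t.
√h = √2.76 − 0.0125·484/(2·7.76) = 1.6613 − 0.38982 = 1.2715.
h = 1.2715² = 1.6167 m.

1.62 m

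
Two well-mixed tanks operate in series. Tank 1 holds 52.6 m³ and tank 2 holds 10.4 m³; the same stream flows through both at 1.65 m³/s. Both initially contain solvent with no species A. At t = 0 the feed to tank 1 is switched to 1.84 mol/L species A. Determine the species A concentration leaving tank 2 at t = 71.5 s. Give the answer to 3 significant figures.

Species balance on tank i: dCᵢ/dt = (Cᵢ₋₁ − Cᵢ)/τᵢ with τᵢ = Vᵢ/Q.
τ₁ = 52.6/1.65 = 31.879 s; τ₂ = 10.4/1.65 = 6.3030 s.
Solving the cascade with C₁(0)=C₂(0)=0 gives C₂(t) = C_in[1 − (τ₁ e^(−t/τ₁) − τ₂ e^(−t/τ₂))/(τ₁ − τ₂)].
At t = 71.5: e^(−t/τ₁) = 0.10615, e^(−t/τ₂) = 1.1843e-05.
C₂ = 1.84·[1 − (31.879·0.10615 − 6.3030·1.1843e-05)/(25.576)] = 1.84·0.86769 = 1.5965 mol/L.

1.60 mol/L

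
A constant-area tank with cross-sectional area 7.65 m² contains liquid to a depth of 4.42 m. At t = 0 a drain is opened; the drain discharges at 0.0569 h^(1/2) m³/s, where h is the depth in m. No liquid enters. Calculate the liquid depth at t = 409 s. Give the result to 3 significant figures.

With no inflow, A dh/dt = −0.0569 √h.
Separate and integrate: 2(√h − √h₀) = −(0.0569/A) t.
√h = √4.42 − 0.0569·409/(2·7.65) = 2.1024 − 1.5211 = 0.58133.
h = 0.58133² = 0.33794 m.

0.338 m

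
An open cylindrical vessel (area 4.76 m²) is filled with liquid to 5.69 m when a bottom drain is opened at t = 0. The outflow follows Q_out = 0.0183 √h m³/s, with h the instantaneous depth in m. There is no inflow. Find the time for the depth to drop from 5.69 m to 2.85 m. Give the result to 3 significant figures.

363 s

A dh/dt = −Q_out = −0.0183 √h.
∫ h^(−1/2) dh = −(0.0183/A) ∫ dt, giving 2√h = 2√h₀ − (0.0183/A) t.
t = 2A(√h₀ − √h)/0.0183 = 2·4.76·(√5.69 − √2.85)/0.0183
  = 9.5200 × (2.3854 − 1.6882) / 0.0183 = 362.68 s.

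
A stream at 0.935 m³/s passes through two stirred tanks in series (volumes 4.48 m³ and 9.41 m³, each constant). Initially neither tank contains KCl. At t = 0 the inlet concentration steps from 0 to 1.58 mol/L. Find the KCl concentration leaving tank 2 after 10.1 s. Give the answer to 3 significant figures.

Time constants: τᵢ = Vᵢ/Q for each well-mixed tank.
τ₁ = 4.48/0.935 = 4.7914 s; τ₂ = 9.41/0.935 = 10.064 s.
Tank 1: C₁ = C_in(1 − e^(−t/τ₁)). Tank 2 (τ₁ ≠ τ₂): C₂ = C_in[1 − (τ₁ e^(−t/τ₁) − τ₂ e^(−t/τ₂))/(τ₁ − τ₂)].
At t = 10.1: e^(−t/τ₁) = 0.12149, e^(−t/τ₂) = 0.36657.
C₂ = 1.58·[1 − (4.7914·0.12149 − 10.064·0.36657)/(-5.2727)] = 1.58·0.41072 = 0.64893 mol/L.

0.649 mol/L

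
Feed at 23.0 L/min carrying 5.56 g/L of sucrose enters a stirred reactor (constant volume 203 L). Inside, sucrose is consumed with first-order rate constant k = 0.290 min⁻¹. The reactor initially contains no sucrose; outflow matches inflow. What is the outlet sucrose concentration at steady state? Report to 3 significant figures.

1.56 g/L

Accumulation = in − out − consumed: V dC/dt = Q C_in − Q C − k V C.
Steady state (dC/dt = 0): C_ss = Q C_in/(Q + kV) = C_in/(1 + kV/Q).
C_ss = 23.0·5.56/(23.0 + 0.290·203) = 127.88/81.870 = 1.5620 g/L.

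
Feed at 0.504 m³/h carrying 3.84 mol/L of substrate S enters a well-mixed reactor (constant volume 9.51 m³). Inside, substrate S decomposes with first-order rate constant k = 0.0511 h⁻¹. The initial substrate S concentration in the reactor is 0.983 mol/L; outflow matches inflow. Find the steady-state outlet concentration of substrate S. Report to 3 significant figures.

1.95 mol/L

V dC/dt = Q(C_in − C) − k V C.
At steady state: 0 = Q C_in − (Q + kV) C_ss, so C_ss = Q C_in/(Q + kV).
C_ss = 0.504·3.84/(0.504 + 0.0511·9.51) = 1.9354/0.98996 = 1.9550 mol/L.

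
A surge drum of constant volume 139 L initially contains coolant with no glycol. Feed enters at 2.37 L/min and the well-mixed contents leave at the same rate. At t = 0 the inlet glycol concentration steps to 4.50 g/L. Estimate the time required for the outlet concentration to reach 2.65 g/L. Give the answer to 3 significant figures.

Species balance on the tank: V dC/dt = Q(C_in − C), so τ = V/Q = 58.650 min.
C(t) = C_in + (C₀ − C_in) e^(−t/τ). Set C = 2.65 and solve for t:
e^(−t/τ) = (C − C_in)/(C₀ − C_in) = (2.65 − 4.50)/(0 − 4.50) = 0.41111
t = −τ ln(…) = 58.650 × 0.88889 = 52.133 min.

52.1 min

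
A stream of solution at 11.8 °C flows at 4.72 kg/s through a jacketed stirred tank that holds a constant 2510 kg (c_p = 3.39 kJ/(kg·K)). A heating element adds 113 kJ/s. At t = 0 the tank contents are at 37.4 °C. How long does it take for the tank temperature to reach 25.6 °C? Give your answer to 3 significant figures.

538 s

Energy balance: M c_p dT/dt = ṁ c_p (T_in − T) + 113.
τ = M/ṁ = 531.78 s; T_ss = T_in + Q̇/(ṁ c_p) = 18.862 °C.
T(t) = T_ss + (T₀ − T_ss) e^(−t/τ). Set T = 25.6:
e^(−t/τ) = (25.6 − 18.862)/(37.4 − 18.862) = 0.36346
t = −531.78 · ln(0.36346) = 538.20 s.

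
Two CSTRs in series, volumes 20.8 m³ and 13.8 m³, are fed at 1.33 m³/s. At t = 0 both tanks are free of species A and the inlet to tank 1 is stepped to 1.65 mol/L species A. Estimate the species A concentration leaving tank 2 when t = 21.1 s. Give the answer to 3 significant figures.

0.804 mol/L

Time constants: τᵢ = Vᵢ/Q for each well-mixed tank.
τ₁ = 20.8/1.33 = 15.639 s; τ₂ = 13.8/1.33 = 10.376 s.
Solving the cascade with C₁(0)=C₂(0)=0 gives C₂(t) = C_in[1 − (τ₁ e^(−t/τ₁) − τ₂ e^(−t/τ₂))/(τ₁ − τ₂)].
At t = 21.1: e^(−t/τ₁) = 0.25945, e^(−t/τ₂) = 0.13087.
C₂ = 1.65·[1 − (15.639·0.25945 − 10.376·0.13087)/(5.2632)] = 1.65·0.48706 = 0.80364 mol/L.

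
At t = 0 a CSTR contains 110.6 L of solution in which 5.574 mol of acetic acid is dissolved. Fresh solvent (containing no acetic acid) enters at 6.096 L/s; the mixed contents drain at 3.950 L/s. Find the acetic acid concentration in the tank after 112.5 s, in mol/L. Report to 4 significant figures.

Let m(t) be the amount of acetic acid. Volume: V(t) = V₀ + (Q_in − Q_out) t = 110.6 + 2.14600 t; V(112.5) = 352.025 L.
Solute balance: dm/dt = 0 − Q_out C = −Q_out m/V(t).
Separate: dm/m = −Q_out dt/V(t) ⇒ ln(m/m₀) = −(Q_out/(Q_in−Q_out)) ln(V/V₀).
m = m₀ (V₀/V)^(Q_out/(Q_in−Q_out)) = 5.574 × (110.6/352.025)^(1.84063) = 0.661702 mol.
C = m/V = 0.661702/352.025 = 0.00187970 mol/L.

0.001880 mol/L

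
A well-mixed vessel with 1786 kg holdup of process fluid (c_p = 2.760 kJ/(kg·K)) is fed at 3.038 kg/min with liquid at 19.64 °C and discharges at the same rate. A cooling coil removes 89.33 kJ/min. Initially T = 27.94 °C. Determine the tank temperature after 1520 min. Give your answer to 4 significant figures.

10.41 °C

First-law balance (no shaft work): M c_p dT/dt = ṁ c_p (T_in − T) − 89.33.
τ = M/ṁ = 587.887 min; T_ss = T_in − Q̇/(ṁ c_p) = 19.64 − 89.33/(3.038·2.760) = 8.98630 °C.
This is linear first-order; T(t) = T_ss + (T₀ − T_ss) e^(−t/τ).
T(1520) = 8.98630 + (18.9537)·e^(−1520/587.887) = 8.98630 + (18.9537)·0.0753560 = 10.4146 °C.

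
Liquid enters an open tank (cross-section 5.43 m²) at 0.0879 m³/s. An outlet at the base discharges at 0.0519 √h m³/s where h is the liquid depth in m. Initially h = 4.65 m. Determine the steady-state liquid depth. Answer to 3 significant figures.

Mass balance (ρ constant): A dh/dt = Q_in − 0.0519 √h. At steady state dh/dt = 0:
Q_in = 0.0519 √h_ss ⇒ √h_ss = 0.0879/0.0519 = 1.6936.
h_ss = 1.6936² = 2.8684 m. (Since h₀ = 4.65 m > h_ss, the level will fall toward this value.)

2.87 m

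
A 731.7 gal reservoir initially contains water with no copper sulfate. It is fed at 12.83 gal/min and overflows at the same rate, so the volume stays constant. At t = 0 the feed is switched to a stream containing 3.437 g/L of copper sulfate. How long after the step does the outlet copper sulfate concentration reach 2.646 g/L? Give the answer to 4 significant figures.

83.78 min

Species balance: V dC/dt = Q(C_in − C) ⇒ τ = V/Q = 57.0304 min.
C(t) = C_in + (C₀ − C_in) e^(−t/τ). Set C = 2.646 and solve for t:
e^(−t/τ) = (C − C_in)/(C₀ − C_in) = (2.646 − 3.437)/(0 − 3.437) = 0.230143
t = −τ ln(…) = 57.0304 × 1.46906 = 83.7809 min.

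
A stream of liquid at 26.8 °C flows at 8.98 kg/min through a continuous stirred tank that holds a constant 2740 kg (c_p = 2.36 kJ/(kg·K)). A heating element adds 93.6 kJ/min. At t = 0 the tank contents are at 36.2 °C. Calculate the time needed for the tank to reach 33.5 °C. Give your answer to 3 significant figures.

238 min

Unsteady energy balance on the tank contents: M c_p dT/dt = ṁ c_p (T_in − T) + 93.6.
τ = M/ṁ = 305.12 min; T_ss = T_in + Q̇/(ṁ c_p) = 31.217 °C.
T(t) = T_ss + (T₀ − T_ss) e^(−t/τ). Set T = 33.5:
e^(−t/τ) = (33.5 − 31.217)/(36.2 − 31.217) = 0.45820
t = −305.12 · ln(0.45820) = 238.13 min.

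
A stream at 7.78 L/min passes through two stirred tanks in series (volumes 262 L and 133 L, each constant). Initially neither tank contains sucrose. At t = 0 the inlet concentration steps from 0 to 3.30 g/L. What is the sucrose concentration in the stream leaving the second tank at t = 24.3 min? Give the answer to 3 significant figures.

Time constants: τᵢ = Vᵢ/Q for each well-mixed tank.
τ₁ = 262/7.78 = 33.676 min; τ₂ = 133/7.78 = 17.095 min.
Solving the cascade with C₁(0)=C₂(0)=0 gives C₂(t) = C_in[1 − (τ₁ e^(−t/τ₁) − τ₂ e^(−t/τ₂))/(τ₁ − τ₂)].
At t = 24.3: e^(−t/τ₁) = 0.48598, e^(−t/τ₂) = 0.24136.
C₂ = 3.30·[1 − (33.676·0.48598 − 17.095·0.24136)/(16.581)] = 3.30·0.26181 = 0.86397 g/L.

0.864 g/L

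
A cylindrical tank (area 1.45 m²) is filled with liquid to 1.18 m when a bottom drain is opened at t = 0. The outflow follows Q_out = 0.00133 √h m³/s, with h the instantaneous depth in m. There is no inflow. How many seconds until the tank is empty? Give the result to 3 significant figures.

2370 s

With no inflow, A dh/dt = −0.00133 √h.
∫ h^(−1/2) dh = −(0.00133/A) ∫ dt, giving 2√h = 2√h₀ − (0.00133/A) t.
Set h = 0: 2√h₀ = (0.00133/A) t_empty ⇒ t_empty = 2A√h₀/0.00133.
t_empty = 2·1.45·√1.18/0.00133 = 2.9000·1.0863/0.00133 = 2368.6 s.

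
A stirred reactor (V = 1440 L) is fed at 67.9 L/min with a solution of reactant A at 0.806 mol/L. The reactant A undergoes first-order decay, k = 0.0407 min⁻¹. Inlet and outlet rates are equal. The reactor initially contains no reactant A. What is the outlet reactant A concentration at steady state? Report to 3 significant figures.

0.433 mol/L

V dC/dt = Q(C_in − C) − k V C.
At steady state: 0 = Q C_in − (Q + kV) C_ss, so C_ss = Q C_in/(Q + kV).
C_ss = 67.9·0.806/(67.9 + 0.0407·1440) = 54.727/126.51 = 0.43260 mol/L.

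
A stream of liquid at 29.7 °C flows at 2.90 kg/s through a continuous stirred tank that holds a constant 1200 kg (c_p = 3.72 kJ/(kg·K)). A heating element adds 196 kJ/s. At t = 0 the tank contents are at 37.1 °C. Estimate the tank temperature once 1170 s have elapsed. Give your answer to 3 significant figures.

Energy balance: M c_p dT/dt = ṁ c_p (T_in − T) + 196.
τ = M/ṁ = 413.79 s; T_ss = T_in + Q̇/(ṁ c_p) = 29.7 + 196/(2.90·3.72) = 47.868 °C.
Integrating: T(t) = T_ss + (T₀ − T_ss) e^(−t/τ).
T(1170) = 47.868 + (-10.768)·e^(−1170/413.79) = 47.868 + (-10.768)·0.059161 = 47.231 °C.

47.2 °C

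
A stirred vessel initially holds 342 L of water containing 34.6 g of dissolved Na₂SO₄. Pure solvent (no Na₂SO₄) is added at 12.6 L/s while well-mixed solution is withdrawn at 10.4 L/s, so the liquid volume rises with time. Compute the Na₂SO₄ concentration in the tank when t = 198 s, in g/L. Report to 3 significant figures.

0.000916 g/L

Total volume: dV/dt = Q_in − Q_out = 2.2000 L/s, so V(t) = 342 + 2.2000 t and V(198) = 777.60 L.
Species balance (pure solvent in): dm/dt = −Q_out · m/V(t).
dm/m = −Q_out dt/(V₀ + 2.2000 t); integrating gives ln(m/m₀) = −(Q_out/(Q_in−Q_out)) ln(V/V₀).
m = m₀ (V₀/V)^(Q_out/(Q_in−Q_out)) = 34.6 × (342/777.60)^(4.7273) = 0.71239 g.
C = m/V = 0.71239/777.60 = 0.00091613 g/L.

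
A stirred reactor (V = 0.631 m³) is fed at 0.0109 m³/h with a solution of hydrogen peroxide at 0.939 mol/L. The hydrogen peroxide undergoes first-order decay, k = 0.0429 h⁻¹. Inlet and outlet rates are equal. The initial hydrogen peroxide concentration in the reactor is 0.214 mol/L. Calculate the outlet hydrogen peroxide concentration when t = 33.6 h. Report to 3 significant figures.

Species balance: V dC/dt = Q C_in − Q C − k V C.
dC/dt = (Q/V) C_in − (Q/V + k) C; effective rate a = Q/V + k = 0.017274 + 0.0429 = 0.060174 h⁻¹.
C_ss = Q C_in/(Q + kV) = 0.26956 mol/L; C(t) = C_ss + (C₀ − C_ss) e^(−a t).
C(33.6) = 0.26956 + (-0.055558)·e^(−0.060174·33.6) = 0.26956 + (-0.055558)·0.13241 = 0.26220 mol/L.

0.262 mol/L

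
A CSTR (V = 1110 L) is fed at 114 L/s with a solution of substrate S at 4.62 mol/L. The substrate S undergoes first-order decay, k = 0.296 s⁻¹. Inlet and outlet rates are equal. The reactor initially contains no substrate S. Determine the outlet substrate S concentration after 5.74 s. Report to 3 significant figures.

Accumulation = in − out − consumed: V dC/dt = Q C_in − Q C − k V C.
dC/dt = (Q/V) C_in − (Q/V + k) C; effective rate a = Q/V + k = 0.10270 + 0.296 = 0.39870 s⁻¹.
C_ss = Q C_in/(Q + kV) = 1.1901 mol/L; C(t) = C_ss + (C₀ − C_ss) e^(−a t).
C(5.74) = 1.1901 + (-1.1901)·e^(−0.39870·5.74) = 1.1901 + (-1.1901)·0.10141 = 1.0694 mol/L.

1.07 mol/L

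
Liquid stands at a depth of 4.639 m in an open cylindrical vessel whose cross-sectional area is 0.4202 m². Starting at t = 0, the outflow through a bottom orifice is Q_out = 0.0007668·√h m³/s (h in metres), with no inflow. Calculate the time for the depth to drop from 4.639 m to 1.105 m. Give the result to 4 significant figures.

Accumulation of liquid (constant cross-section A): A dh/dt = −0.0007668 √h.
Separate and integrate: 2(√h − √h₀) = −(0.0007668/A) t.
t = 2A(√h₀ − √h)/0.0007668 = 2·0.4202·(√4.639 − √1.105)/0.0007668
  = 0.840400 × (2.15383 − 1.05119) / 0.0007668 = 1208.48 s.

1208 s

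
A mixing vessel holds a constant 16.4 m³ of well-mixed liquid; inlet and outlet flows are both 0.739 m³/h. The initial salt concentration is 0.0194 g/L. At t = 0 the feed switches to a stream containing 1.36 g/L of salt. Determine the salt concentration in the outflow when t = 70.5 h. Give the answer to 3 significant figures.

Transient balance on the dissolved component: V dC/dt = Q(C_in − C).
So dC/dt = (C_in − C)/τ with τ = V/Q = 16.4/0.739 = 22.192 h.
Solution: C(t) = C_in + (C₀ − C_in) e^(−t/τ).
C(70.5) = 1.36 + (0.0194 − 1.36)·e^(−70.5/22.192) = 1.36 + (-1.3406)·0.041719 = 1.3041 g/L.

1.30 g/L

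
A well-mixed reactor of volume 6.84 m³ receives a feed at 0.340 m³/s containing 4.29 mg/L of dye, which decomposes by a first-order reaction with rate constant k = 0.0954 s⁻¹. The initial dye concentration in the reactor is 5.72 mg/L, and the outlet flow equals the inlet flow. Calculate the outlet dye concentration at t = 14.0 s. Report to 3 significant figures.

2.03 mg/L

Accumulation = in − out − consumed: V dC/dt = Q C_in − Q C − k V C.
This is linear with rate a = Q/V + k = 0.14511 s⁻¹.
C_ss = Q C_in/(Q + kV) = 1.4696 mg/L; C(t) = C_ss + (C₀ − C_ss) e^(−a t).
C(14.0) = 1.4696 + (4.2504)·e^(−0.14511·14.0) = 1.4696 + (4.2504)·0.13114 = 2.0270 mg/L.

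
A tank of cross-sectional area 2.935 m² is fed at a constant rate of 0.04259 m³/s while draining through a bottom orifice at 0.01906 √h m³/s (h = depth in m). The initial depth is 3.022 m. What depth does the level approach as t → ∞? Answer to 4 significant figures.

4.993 m

A dh/dt = Q_in − 0.01906 √h. Steady state requires inflow = outflow:
Q_in = 0.01906 √h_ss ⇒ √h_ss = 0.04259/0.01906 = 2.23452.
h_ss = 2.23452² = 4.99309 m. (Since h₀ = 3.022 m < h_ss, the level will rise toward this value.)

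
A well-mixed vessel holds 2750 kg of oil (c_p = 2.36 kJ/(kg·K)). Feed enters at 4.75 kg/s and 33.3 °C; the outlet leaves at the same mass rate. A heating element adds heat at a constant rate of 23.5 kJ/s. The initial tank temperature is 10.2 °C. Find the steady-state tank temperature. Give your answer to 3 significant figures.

M c_p dT/dt = ṁ c_p (T_in − T) + Q̇.
At steady state dT/dt = 0 ⇒ T_ss = T_in + Q̇/(ṁ c_p) = 33.3 + 23.5/(4.75·2.36) = 35.396 °C.

35.4 °C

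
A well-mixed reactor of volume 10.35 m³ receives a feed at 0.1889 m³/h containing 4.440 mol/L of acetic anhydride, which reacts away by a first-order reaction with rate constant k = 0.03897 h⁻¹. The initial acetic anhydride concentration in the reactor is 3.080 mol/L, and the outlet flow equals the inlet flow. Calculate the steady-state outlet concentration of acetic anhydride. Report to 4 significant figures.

1.416 mol/L

Species balance: V dC/dt = Q C_in − Q C − k V C.
Steady state (dC/dt = 0): C_ss = Q C_in/(Q + kV) = C_in/(1 + kV/Q).
C_ss = 0.1889·4.440/(0.1889 + 0.03897·10.35) = 0.838716/0.592240 = 1.41618 mol/L.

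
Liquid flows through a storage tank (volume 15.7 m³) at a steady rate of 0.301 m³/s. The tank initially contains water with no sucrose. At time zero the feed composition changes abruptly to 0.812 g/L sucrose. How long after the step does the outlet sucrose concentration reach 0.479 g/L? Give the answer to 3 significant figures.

Unsteady species balance (constant V, well mixed): V dC/dt = Q(C_in − C), so τ = V/Q = 52.159 s.
C(t) = C_in + (C₀ − C_in) e^(−t/τ). Set C = 0.479 and solve for t:
e^(−t/τ) = (C − C_in)/(C₀ − C_in) = (0.479 − 0.812)/(0 − 0.812) = 0.41010
t = −τ ln(…) = 52.159 × 0.89136 = 46.493 s.

46.5 s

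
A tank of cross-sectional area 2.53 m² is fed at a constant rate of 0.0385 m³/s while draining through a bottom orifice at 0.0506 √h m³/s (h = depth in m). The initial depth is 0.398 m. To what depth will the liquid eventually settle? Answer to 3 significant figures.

Level balance: A dh/dt = 0.0385 − 0.0506 √h. Setting dh/dt = 0:
Q_in = 0.0506 √h_ss ⇒ √h_ss = 0.0385/0.0506 = 0.76087.
h_ss = 0.76087² = 0.57892 m. (Since h₀ = 0.398 m < h_ss, the level will rise toward this value.)

0.579 m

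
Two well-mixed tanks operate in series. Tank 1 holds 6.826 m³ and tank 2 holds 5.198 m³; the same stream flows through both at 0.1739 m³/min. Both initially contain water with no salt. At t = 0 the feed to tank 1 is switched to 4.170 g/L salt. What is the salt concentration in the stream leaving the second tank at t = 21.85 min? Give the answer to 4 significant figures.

Species balance on tank i: dCᵢ/dt = (Cᵢ₋₁ − Cᵢ)/τᵢ with τᵢ = Vᵢ/Q.
τ₁ = 6.826/0.1739 = 39.2524 min; τ₂ = 5.198/0.1739 = 29.8907 min.
Solving the cascade with C₁(0)=C₂(0)=0 gives C₂(t) = C_in[1 − (τ₁ e^(−t/τ₁) − τ₂ e^(−t/τ₂))/(τ₁ − τ₂)].
At t = 21.85: e^(−t/τ₁) = 0.573124, e^(−t/τ₂) = 0.481429.
C₂ = 4.170·[1 − (39.2524·0.573124 − 29.8907·0.481429)/(9.36170)] = 4.170·0.134107 = 0.559226 g/L.

0.5592 g/L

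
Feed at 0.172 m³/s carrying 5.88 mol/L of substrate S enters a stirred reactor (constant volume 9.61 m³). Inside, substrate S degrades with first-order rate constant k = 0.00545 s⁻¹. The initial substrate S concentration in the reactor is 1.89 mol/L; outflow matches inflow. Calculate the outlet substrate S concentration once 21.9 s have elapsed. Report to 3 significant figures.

V dC/dt = Q(C_in − C) − k V C.
This is linear with rate a = Q/V + k = 0.023348 s⁻¹.
C_ss = Q C_in/(Q + kV) = 4.5075 mol/L; C(t) = C_ss + (C₀ − C_ss) e^(−a t).
C(21.9) = 4.5075 + (-2.6175)·e^(−0.023348·21.9) = 4.5075 + (-2.6175)·0.59970 = 2.9378 mol/L.

2.94 mol/L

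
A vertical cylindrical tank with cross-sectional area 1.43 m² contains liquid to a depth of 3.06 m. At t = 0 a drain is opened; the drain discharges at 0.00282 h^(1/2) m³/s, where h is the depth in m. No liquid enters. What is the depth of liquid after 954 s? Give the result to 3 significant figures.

Mass balance (ρ constant): A dh/dt = −0.00282 √h.
This is separable: 2 d(√h)/dt = −0.00282/A, so √h = √h₀ − (0.00282/(2A)) t.
√h = √3.06 − 0.00282·954/(2·1.43) = 1.7493 − 0.94066 = 0.80863.
h = 0.80863² = 0.65388 m.

0.654 m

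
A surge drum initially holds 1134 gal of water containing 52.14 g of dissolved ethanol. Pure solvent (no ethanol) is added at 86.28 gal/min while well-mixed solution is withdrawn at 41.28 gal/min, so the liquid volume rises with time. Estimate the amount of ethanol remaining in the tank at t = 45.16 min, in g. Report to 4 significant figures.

20.33 g

Let m(t) be the amount of ethanol. Volume: V(t) = V₀ + (Q_in − Q_out) t = 1134 + 45.0000 t; V(45.16) = 3166.20 gal.
Solute balance: dm/dt = 0 − Q_out C = −Q_out m/V(t).
dm/m = −Q_out dt/(V₀ + 45.0000 t); integrating gives ln(m/m₀) = −(Q_out/(Q_in−Q_out)) ln(V/V₀).
m = m₀ (V₀/V)^(Q_out/(Q_in−Q_out)) = 52.14 × (1134/3166.20)^(0.917333) = 20.3287 g.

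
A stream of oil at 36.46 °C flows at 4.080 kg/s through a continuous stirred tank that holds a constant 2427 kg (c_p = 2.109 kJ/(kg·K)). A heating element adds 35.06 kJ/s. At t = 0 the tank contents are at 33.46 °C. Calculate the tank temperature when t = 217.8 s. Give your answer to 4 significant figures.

Unsteady energy balance on the tank contents: M c_p dT/dt = ṁ c_p (T_in − T) + 35.06.
τ = M/ṁ = 594.853 s; T_ss = T_in + Q̇/(ṁ c_p) = 36.46 + 35.06/(4.080·2.109) = 40.5345 °C.
This is linear first-order; T(t) = T_ss + (T₀ − T_ss) e^(−t/τ).
T(217.8) = 40.5345 + (-7.07451)·e^(−217.8/594.853) = 40.5345 + (-7.07451)·0.693405 = 35.6290 °C.

35.63 °C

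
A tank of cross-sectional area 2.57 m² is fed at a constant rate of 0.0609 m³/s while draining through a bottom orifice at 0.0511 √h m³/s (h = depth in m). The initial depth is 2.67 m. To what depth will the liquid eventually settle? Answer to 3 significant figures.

1.42 m

Accumulation of liquid (constant cross-section A): A dh/dt = Q_in − 0.0511 √h. At steady state dh/dt = 0:
Q_in = 0.0511 √h_ss ⇒ √h_ss = 0.0609/0.0511 = 1.1918.
h_ss = 1.1918² = 1.4203 m. (Since h₀ = 2.67 m > h_ss, the level will fall toward this value.)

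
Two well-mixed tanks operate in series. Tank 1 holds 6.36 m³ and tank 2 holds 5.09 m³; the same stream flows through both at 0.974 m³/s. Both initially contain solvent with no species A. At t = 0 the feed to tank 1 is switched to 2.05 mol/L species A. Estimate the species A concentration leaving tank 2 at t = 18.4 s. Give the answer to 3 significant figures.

Time constants: τᵢ = Vᵢ/Q for each well-mixed tank.
τ₁ = 6.36/0.974 = 6.5298 s; τ₂ = 5.09/0.974 = 5.2259 s.
Solving the cascade with C₁(0)=C₂(0)=0 gives C₂(t) = C_in[1 − (τ₁ e^(−t/τ₁) − τ₂ e^(−t/τ₂))/(τ₁ − τ₂)].
At t = 18.4: e^(−t/τ₁) = 0.059734, e^(−t/τ₂) = 0.029572.
C₂ = 2.05·[1 − (6.5298·0.059734 − 5.2259·0.029572)/(1.3039)] = 2.05·0.81938 = 1.6797 mol/L.

1.68 mol/L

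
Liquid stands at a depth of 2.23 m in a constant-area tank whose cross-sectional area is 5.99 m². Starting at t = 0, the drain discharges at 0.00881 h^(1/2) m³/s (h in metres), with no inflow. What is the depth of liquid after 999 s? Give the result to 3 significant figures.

With no inflow, A dh/dt = −0.00881 √h.
This is separable: 2 d(√h)/dt = −0.00881/A, so √h = √h₀ − (0.00881/(2A)) t.
√h = √2.23 − 0.00881·999/(2·5.99) = 1.4933 − 0.73466 = 0.75866.
h = 0.75866² = 0.57557 m.

0.576 m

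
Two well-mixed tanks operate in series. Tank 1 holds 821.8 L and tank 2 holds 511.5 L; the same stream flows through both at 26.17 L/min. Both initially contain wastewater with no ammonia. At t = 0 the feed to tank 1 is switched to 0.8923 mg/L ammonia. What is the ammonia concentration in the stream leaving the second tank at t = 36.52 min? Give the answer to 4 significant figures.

0.3807 mg/L

Species balance on tank i: dCᵢ/dt = (Cᵢ₋₁ − Cᵢ)/τᵢ with τᵢ = Vᵢ/Q.
τ₁ = 821.8/26.17 = 31.4024 min; τ₂ = 511.5/26.17 = 19.5453 min.
Tank 1: C₁ = C_in(1 − e^(−t/τ₁)). Tank 2 (τ₁ ≠ τ₂): C₂ = C_in[1 − (τ₁ e^(−t/τ₁) − τ₂ e^(−t/τ₂))/(τ₁ − τ₂)].
At t = 36.52: e^(−t/τ₁) = 0.312557, e^(−t/τ₂) = 0.154358.
C₂ = 0.8923·[1 − (31.4024·0.312557 − 19.5453·0.154358)/(11.8571)] = 0.8923·0.426668 = 0.380716 mg/L.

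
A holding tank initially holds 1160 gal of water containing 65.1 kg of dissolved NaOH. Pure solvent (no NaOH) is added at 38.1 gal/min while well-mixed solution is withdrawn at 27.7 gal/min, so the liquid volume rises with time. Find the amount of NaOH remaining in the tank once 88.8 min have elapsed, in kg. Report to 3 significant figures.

Total volume: dV/dt = Q_in − Q_out = 10.400 gal/min, so V(t) = 1160 + 10.400 t and V(88.8) = 2083.5 gal.
Solute balance: dm/dt = 0 − Q_out C = −Q_out m/V(t).
dm/m = −Q_out dt/(V₀ + 10.400 t); integrating gives ln(m/m₀) = −(Q_out/(Q_in−Q_out)) ln(V/V₀).
m = m₀ (V₀/V)^(Q_out/(Q_in−Q_out)) = 65.1 × (1160/2083.5)^(2.6635) = 13.682 kg.

13.7 kg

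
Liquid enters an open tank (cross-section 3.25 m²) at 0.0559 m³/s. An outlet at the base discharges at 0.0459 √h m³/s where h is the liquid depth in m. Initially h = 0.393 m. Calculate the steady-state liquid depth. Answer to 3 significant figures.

1.48 m

Level balance: A dh/dt = 0.0559 − 0.0459 √h. Setting dh/dt = 0:
Q_in = 0.0459 √h_ss ⇒ √h_ss = 0.0559/0.0459 = 1.2179.
h_ss = 1.2179² = 1.4832 m. (Since h₀ = 0.393 m < h_ss, the level will rise toward this value.)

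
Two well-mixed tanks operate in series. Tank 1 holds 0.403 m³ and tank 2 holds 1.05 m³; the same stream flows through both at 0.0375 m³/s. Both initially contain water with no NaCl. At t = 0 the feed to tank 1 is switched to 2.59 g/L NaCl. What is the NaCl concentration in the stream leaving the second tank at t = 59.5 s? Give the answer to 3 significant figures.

Time constants: τᵢ = Vᵢ/Q for each well-mixed tank.
τ₁ = 0.403/0.0375 = 10.747 s; τ₂ = 1.05/0.0375 = 28.000 s.
Solving the cascade with C₁(0)=C₂(0)=0 gives C₂(t) = C_in[1 − (τ₁ e^(−t/τ₁) − τ₂ e^(−t/τ₂))/(τ₁ − τ₂)].
At t = 59.5: e^(−t/τ₁) = 0.0039399, e^(−t/τ₂) = 0.11943.
C₂ = 2.59·[1 − (10.747·0.0039399 − 28.000·0.11943)/(-17.253)] = 2.59·0.80863 = 2.0943 g/L.

2.09 g/L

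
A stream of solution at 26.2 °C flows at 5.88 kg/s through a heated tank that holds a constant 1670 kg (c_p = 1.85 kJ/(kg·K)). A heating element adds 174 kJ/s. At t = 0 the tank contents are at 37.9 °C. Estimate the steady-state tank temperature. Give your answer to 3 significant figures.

M c_p dT/dt = ṁ c_p (T_in − T) + Q̇.
At steady state dT/dt = 0 ⇒ T_ss = T_in + Q̇/(ṁ c_p) = 26.2 + 174/(5.88·1.85) = 42.196 °C.

42.2 °C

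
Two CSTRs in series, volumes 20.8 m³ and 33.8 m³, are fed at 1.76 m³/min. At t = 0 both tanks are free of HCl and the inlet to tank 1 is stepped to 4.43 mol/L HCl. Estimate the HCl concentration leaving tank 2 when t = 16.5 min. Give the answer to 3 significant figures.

Species balance on tank i: dCᵢ/dt = (Cᵢ₋₁ − Cᵢ)/τᵢ with τᵢ = Vᵢ/Q.
τ₁ = 20.8/1.76 = 11.818 min; τ₂ = 33.8/1.76 = 19.205 min.
Tank 1: C₁ = C_in(1 − e^(−t/τ₁)). Tank 2 (τ₁ ≠ τ₂): C₂ = C_in[1 − (τ₁ e^(−t/τ₁) − τ₂ e^(−t/τ₂))/(τ₁ − τ₂)].
At t = 16.5: e^(−t/τ₁) = 0.24755, e^(−t/τ₂) = 0.42351.
C₂ = 4.43·[1 − (11.818·0.24755 − 19.205·0.42351)/(-7.3864)] = 4.43·0.29494 = 1.3066 mol/L.

1.31 mol/L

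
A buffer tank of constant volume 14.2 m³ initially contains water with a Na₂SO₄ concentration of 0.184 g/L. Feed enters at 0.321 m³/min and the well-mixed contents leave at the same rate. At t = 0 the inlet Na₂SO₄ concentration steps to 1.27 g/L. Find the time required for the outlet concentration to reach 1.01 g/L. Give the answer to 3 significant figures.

Accumulation = in − out for the solute gives V dC/dt = Q(C_in − C), so τ = V/Q = 44.237 min.
C(t) = C_in + (C₀ − C_in) e^(−t/τ). Set C = 1.01 and solve for t:
e^(−t/τ) = (C − C_in)/(C₀ − C_in) = (1.01 − 1.27)/(0.184 − 1.27) = 0.23941
t = −τ ln(…) = 44.237 × 1.4296 = 63.240 min.

63.2 min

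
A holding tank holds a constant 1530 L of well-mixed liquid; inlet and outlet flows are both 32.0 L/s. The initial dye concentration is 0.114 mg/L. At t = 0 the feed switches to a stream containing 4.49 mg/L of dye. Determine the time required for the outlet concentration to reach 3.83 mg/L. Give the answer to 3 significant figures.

90.4 s

Unsteady species balance (constant V, well mixed): V dC/dt = Q(C_in − C), so τ = V/Q = 47.812 s.
C(t) = C_in + (C₀ − C_in) e^(−t/τ). Set C = 3.83 and solve for t:
e^(−t/τ) = (C − C_in)/(C₀ − C_in) = (3.83 − 4.49)/(0.114 − 4.49) = 0.15082
t = −τ ln(…) = 47.812 × 1.8917 = 90.445 s.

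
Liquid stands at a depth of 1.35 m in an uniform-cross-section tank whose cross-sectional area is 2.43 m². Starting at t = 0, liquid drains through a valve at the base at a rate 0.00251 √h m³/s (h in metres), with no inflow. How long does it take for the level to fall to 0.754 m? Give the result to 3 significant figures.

Unsteady balance on liquid volume: A dh/dt = −0.00251 √h.
This is separable: 2 d(√h)/dt = −0.00251/A, so √h = √h₀ − (0.00251/(2A)) t.
t = 2A(√h₀ − √h)/0.00251 = 2·2.43·(√1.35 − √0.754)/0.00251
  = 4.8600 × (1.1619 − 0.86833) / 0.00251 = 568.41 s.

568 s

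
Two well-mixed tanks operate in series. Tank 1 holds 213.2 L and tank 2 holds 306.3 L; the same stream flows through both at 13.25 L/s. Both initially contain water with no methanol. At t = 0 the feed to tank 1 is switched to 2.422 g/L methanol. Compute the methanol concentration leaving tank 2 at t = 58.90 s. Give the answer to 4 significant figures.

Each tank obeys Vᵢ dCᵢ/dt = Q(Cᵢ₋₁ − Cᵢ), so τᵢ = Vᵢ/Q.
τ₁ = 213.2/13.25 = 16.0906 s; τ₂ = 306.3/13.25 = 23.1170 s.
Solving the cascade with C₁(0)=C₂(0)=0 gives C₂(t) = C_in[1 − (τ₁ e^(−t/τ₁) − τ₂ e^(−t/τ₂))/(τ₁ − τ₂)].
At t = 58.90: e^(−t/τ₁) = 0.0257189, e^(−t/τ₂) = 0.0782450.
C₂ = 2.422·[1 − (16.0906·0.0257189 − 23.1170·0.0782450)/(-7.02642)] = 2.422·0.801470 = 1.94116 g/L.

1.941 g/L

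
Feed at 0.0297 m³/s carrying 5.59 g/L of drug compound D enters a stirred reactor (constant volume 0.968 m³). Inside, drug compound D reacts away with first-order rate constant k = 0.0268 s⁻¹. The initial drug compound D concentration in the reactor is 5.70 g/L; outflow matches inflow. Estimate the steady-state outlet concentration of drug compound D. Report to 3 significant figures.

Species balance: V dC/dt = Q C_in − Q C − k V C.
Steady state (dC/dt = 0): C_ss = Q C_in/(Q + kV) = C_in/(1 + kV/Q).
C_ss = 0.0297·5.59/(0.0297 + 0.0268·0.968) = 0.16602/0.055642 = 2.9837 g/L.

2.98 g/L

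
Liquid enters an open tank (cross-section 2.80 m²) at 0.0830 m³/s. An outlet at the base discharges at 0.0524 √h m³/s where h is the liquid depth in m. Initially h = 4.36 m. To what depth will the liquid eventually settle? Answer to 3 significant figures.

Accumulation of liquid (constant cross-section A): A dh/dt = Q_in − 0.0524 √h. At steady state dh/dt = 0:
Q_in = 0.0524 √h_ss ⇒ √h_ss = 0.0830/0.0524 = 1.5840.
h_ss = 1.5840² = 2.5090 m. (Since h₀ = 4.36 m > h_ss, the level will fall toward this value.)

2.51 m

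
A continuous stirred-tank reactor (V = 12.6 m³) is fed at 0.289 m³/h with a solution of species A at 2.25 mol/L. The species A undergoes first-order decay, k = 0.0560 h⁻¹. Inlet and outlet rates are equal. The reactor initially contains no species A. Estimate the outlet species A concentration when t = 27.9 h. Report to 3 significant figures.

0.582 mol/L

Species balance: V dC/dt = Q C_in − Q C − k V C.
dC/dt = (Q/V) C_in − (Q/V + k) C; effective rate a = Q/V + k = 0.022937 + 0.0560 = 0.078937 h⁻¹.
C_ss = Q C_in/(Q + kV) = 0.65378 mol/L; C(t) = C_ss + (C₀ − C_ss) e^(−a t).
C(27.9) = 0.65378 + (-0.65378)·e^(−0.078937·27.9) = 0.65378 + (-0.65378)·0.11055 = 0.58151 mol/L.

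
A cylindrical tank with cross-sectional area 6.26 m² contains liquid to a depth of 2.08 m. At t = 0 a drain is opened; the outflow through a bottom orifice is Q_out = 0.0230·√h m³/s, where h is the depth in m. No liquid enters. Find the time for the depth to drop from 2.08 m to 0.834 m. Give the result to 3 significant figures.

With no inflow, A dh/dt = −0.0230 √h.
Separate and integrate: 2(√h − √h₀) = −(0.0230/A) t.
t = 2A(√h₀ − √h)/0.0230 = 2·6.26·(√2.08 − √0.834)/0.0230
  = 12.520 × (1.4422 − 0.91324) / 0.0230 = 287.95 s.

288 s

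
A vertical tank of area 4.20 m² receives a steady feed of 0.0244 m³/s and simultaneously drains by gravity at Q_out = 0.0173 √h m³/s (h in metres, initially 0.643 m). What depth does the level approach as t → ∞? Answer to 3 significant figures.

1.99 m

Level balance: A dh/dt = 0.0244 − 0.0173 √h. Setting dh/dt = 0:
Q_in = 0.0173 √h_ss ⇒ √h_ss = 0.0244/0.0173 = 1.4104.
h_ss = 1.4104² = 1.9892 m. (Since h₀ = 0.643 m < h_ss, the level will rise toward this value.)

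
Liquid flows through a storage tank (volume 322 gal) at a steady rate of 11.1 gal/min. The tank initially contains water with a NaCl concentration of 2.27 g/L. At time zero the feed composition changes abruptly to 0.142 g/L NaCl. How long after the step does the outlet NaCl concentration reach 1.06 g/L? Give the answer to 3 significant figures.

24.4 min

Species balance: V dC/dt = Q(C_in − C) ⇒ τ = V/Q = 29.009 min.
C(t) = C_in + (C₀ − C_in) e^(−t/τ). Set C = 1.06 and solve for t:
e^(−t/τ) = (C − C_in)/(C₀ − C_in) = (1.06 − 0.142)/(2.27 − 0.142) = 0.43139
t = −τ ln(…) = 29.009 × 0.84074 = 24.389 min.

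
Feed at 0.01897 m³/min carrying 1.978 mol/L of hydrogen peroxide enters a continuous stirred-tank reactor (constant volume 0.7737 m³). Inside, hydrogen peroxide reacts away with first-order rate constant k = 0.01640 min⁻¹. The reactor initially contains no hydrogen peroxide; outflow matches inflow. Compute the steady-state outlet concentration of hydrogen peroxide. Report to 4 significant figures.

1.185 mol/L

V dC/dt = Q(C_in − C) − k V C.
Steady state (dC/dt = 0): C_ss = Q C_in/(Q + kV) = C_in/(1 + kV/Q).
C_ss = 0.01897·1.978/(0.01897 + 0.01640·0.7737) = 0.0375227/0.0316587 = 1.18523 mol/L.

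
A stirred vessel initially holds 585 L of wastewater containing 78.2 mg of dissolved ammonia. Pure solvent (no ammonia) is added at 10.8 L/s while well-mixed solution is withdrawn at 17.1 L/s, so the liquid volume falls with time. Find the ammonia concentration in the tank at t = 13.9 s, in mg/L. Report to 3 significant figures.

0.101 mg/L

Total volume: dV/dt = Q_in − Q_out = -6.3000 L/s, so V(t) = 585 − 6.3000 t and V(13.9) = 497.43 L.
No ammonia enters, so dm/dt = −Q_out · (m/V).
Separate: dm/m = −Q_out dt/V(t) ⇒ ln(m/m₀) = −(Q_out/(Q_in−Q_out)) ln(V/V₀).
m = m₀ (V₀/V)^(Q_out/(Q_in−Q_out)) = 78.2 × (585/497.43)^(-2.7143) = 50.357 mg.
C = m/V = 50.357/497.43 = 0.10123 mg/L.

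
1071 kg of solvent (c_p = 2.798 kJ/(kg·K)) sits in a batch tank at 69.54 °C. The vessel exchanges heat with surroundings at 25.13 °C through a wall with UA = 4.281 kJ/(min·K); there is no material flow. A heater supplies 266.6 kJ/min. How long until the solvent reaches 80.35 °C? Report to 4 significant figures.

650.4 min

Lumped-capacitance energy balance: M c_p dT/dt = UA(T_amb − T) + Q̇.
τ = M c_p/UA = 699.990 min; T_ss = T_amb + Q̇/UA = 25.13 + 266.6/4.281 = 87.4052 °C.
T(t) = T_ss + (T₀ − T_ss)e^(−t/τ); set T = 80.35:
t = −τ ln[(T − T_ss)/(T₀ − T_ss)] = −699.990 · ln(0.394912) = 650.356 min.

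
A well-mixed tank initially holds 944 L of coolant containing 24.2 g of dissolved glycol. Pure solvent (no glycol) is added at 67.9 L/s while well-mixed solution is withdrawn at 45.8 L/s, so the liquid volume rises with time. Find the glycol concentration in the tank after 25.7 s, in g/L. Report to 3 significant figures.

Let m(t) be the amount of glycol. Volume: V(t) = V₀ + (Q_in − Q_out) t = 944 + 22.100 t; V(25.7) = 1512.0 L.
Species balance (pure solvent in): dm/dt = −Q_out · m/V(t).
dm/m = −Q_out dt/(V₀ + 22.100 t); integrating gives ln(m/m₀) = −(Q_out/(Q_in−Q_out)) ln(V/V₀).
m = m₀ (V₀/V)^(Q_out/(Q_in−Q_out)) = 24.2 × (944/1512.0)^(2.0724) = 9.1172 g.
C = m/V = 9.1172/1512.0 = 0.0060300 g/L.

0.00603 g/L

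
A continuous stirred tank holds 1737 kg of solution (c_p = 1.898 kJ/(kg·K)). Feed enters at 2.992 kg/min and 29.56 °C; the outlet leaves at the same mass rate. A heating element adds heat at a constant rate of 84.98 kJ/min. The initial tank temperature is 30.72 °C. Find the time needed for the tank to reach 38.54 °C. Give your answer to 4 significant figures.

Unsteady energy balance on the tank contents: M c_p dT/dt = ṁ c_p (T_in − T) + 84.98.
τ = M/ṁ = 580.548 min; T_ss = T_in + Q̇/(ṁ c_p) = 44.5244 °C.
T(t) = T_ss + (T₀ − T_ss) e^(−t/τ). Set T = 38.54:
e^(−t/τ) = (38.54 − 44.5244)/(30.72 − 44.5244) = 0.433513
t = −580.548 · ln(0.433513) = 485.241 min.

485.2 min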